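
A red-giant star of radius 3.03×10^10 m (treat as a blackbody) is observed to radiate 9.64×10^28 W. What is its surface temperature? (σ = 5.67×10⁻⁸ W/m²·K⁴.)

A = 4πr² = 4π × (3.03×10^10)² = 1.15×10^22 m².
From P = σAT⁴, T = (P / σA)^(1/4) = (9.64×10^28 / (5.67×10⁻⁸ × 1.15×10^22))^(1/4).
T = (1.47×10^14)^(1/4) = 3480 K.

T ≈ 3480 K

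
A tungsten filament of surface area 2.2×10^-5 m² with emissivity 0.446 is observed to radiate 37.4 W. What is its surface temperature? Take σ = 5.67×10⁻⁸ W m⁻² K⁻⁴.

From P = εσAT⁴, T = (P / εσA)^(1/4) = (37.4 / (0.446 × 5.67×10⁻⁸ × 2.20×10^-5))^(1/4).
T = (6.72×10^13)^(1/4) = 2860 K.

T ≈ 2860 K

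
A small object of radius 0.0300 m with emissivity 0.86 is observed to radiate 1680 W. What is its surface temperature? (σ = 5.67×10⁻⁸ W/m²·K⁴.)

T ≈ 1320 K

A = 4πr² = 4π × (0.0300)² = 0.0113 m².
From P = εσAT⁴, T = (P / εσA)^(1/4) = (1680 / (0.86 × 5.67×10⁻⁸ × 0.0113))^(1/4).
T = (3.05×10^12)^(1/4) = 1320 K.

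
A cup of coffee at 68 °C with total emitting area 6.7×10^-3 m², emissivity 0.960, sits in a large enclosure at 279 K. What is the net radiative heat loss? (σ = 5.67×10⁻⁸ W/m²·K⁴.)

Convert: 68 °C = 341 K.
Q = εσA(T⁴ − T_s⁴). T⁴ − T_s⁴ = (341)⁴ − (279)⁴ = 1.35×10^10 − 6.06×10^9 = 7.46×10^9 K⁴.
Q = 0.960 × 5.67×10⁻⁸ × 6.70×10^-3 × 7.46×10^9 = 2.72 W.

Q ≈ 2.72 W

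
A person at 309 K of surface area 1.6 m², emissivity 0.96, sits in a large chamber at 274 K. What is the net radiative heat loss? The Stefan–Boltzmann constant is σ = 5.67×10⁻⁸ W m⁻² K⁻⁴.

Q ≈ 303 W

Q = εσA(T⁴ − T_s⁴). T⁴ − T_s⁴ = (309)⁴ − (274)⁴ = 9.12×10^9 − 5.64×10^9 = 3.48×10^9 K⁴.
Q = 0.96 × 5.67×10⁻⁸ × 1.60 × 3.48×10^9 = 303 W.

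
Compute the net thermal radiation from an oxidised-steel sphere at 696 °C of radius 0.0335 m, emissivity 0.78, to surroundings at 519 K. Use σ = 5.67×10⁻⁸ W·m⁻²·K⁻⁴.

A = 4πr² = 4π × (0.0335)² = 0.0141 m².
Convert: 696 °C = 969 K.
Q = εσA(T⁴ − T_s⁴). T⁴ − T_s⁴ = (969)⁴ − (519)⁴ = 8.82×10^11 − 7.26×10^10 = 8.09×10^11 K⁴.
Q = 0.78 × 5.67×10⁻⁸ × 0.0141 × 8.09×10^11 = 505 W.

Q ≈ 505 W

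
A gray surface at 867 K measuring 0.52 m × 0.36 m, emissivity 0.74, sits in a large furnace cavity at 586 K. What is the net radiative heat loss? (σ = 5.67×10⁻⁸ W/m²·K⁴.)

A = 0.52 × 0.36 = 0.187 m².
Q = εσA(T⁴ − T_s⁴). T⁴ − T_s⁴ = (867)⁴ − (586)⁴ = 5.65×10^11 − 1.18×10^11 = 4.47×10^11 K⁴.
Q = 0.74 × 5.67×10⁻⁸ × 0.187 × 4.47×10^11 = 3510 W.

Q ≈ 3510 W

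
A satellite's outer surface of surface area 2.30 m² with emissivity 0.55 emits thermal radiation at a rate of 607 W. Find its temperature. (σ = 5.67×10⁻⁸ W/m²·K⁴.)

From P = εσAT⁴, T = (P / εσA)^(1/4) = (607 / (0.55 × 5.67×10⁻⁸ × 2.30))^(1/4).
T = (8.46×10^9)^(1/4) = 303 K.

T ≈ 303 K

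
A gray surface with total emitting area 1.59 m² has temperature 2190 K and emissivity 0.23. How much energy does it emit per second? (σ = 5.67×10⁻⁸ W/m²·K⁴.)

P = εσAT⁴ = 0.23 × 5.67×10⁻⁸ × 1.59 × (2190)⁴ = 0.23 × 5.67×10⁻⁸ × 1.59 × 2.30×10^13.
P = 4.77×10^5 W.

P ≈ 4.77×10^5 W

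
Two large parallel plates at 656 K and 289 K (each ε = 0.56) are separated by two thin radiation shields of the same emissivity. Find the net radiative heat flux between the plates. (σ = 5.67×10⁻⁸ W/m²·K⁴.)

q ≈ 1310 W/m²

Each of the 3 gaps contributes resistance (2/ε − 1) = 2/0.56 − 1 = 2.571; total = 7.714.
q = σ(T₁⁴ − T₂⁴) / 7.714 = 5.67×10⁻⁸ × 1.78×10^11 / 7.714 = 1310 W/m².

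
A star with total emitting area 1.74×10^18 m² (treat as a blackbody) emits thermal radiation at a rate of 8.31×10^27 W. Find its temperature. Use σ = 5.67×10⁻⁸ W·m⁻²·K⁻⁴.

From P = σAT⁴, T = (P / σA)^(1/4) = (8.31×10^27 / (5.67×10⁻⁸ × 1.74×10^18))^(1/4).
T = (8.42×10^16)^(1/4) = 17000 K.

T ≈ 17000 K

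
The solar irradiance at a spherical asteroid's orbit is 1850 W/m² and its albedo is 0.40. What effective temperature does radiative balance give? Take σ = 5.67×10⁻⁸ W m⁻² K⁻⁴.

T ≈ 264 K

Power absorbed = (1−a)S·πR²; power emitted = 4πR²σT⁴. Equating and cancelling πR²:
T = ((1−a)S / 4σ)^(1/4) = (1110 / (4 × 5.67×10⁻⁸))^(1/4) = (4.89×10^9)^(1/4).
T = 264 K.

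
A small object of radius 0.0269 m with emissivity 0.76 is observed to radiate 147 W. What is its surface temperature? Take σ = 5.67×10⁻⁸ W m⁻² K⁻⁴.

T ≈ 783 K

A = 4πr² = 4π × (0.0269)² = 9.09×10^-3 m².
From P = εσAT⁴, T = (P / εσA)^(1/4) = (147 / (0.76 × 5.67×10⁻⁸ × 9.09×10^-3))^(1/4).
T = (3.75×10^11)^(1/4) = 783 K.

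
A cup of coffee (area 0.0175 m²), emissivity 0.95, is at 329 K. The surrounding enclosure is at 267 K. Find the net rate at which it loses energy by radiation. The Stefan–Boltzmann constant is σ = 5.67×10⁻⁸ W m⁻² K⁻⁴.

Q ≈ 6.25 W

Q = εσA(T⁴ − T_s⁴). T⁴ − T_s⁴ = (329)⁴ − (267)⁴ = 1.17×10^10 − 5.08×10^9 = 6.63×10^9 K⁴.
Q = 0.95 × 5.67×10⁻⁸ × 0.0175 × 6.63×10^9 = 6.25 W.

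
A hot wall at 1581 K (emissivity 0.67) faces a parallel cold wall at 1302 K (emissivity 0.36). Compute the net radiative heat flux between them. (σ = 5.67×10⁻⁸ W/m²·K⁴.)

For two large parallel gray plates, q = σ(T₁⁴ − T₂⁴) / (1/ε₁ + 1/ε₂ − 1).
1/ε₁ + 1/ε₂ − 1 = 1/0.67 + 1/0.36 − 1 = 3.270.
T₁⁴ − T₂⁴ = 6.25×10^12 − 2.87×10^12 = 3.37×10^12 K⁴.
q = 5.67×10⁻⁸ × 3.37×10^12 / 3.270 = 58500 W/m².

q ≈ 58500 W/m²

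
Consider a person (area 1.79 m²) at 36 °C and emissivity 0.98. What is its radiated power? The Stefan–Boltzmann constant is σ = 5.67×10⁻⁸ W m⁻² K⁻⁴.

36 °C = 309 K.
Stefan–Boltzmann: P = εσAT⁴ = 0.98 × 5.67×10⁻⁸ × 1.79 × (309)⁴ = 0.98 × 5.67×10⁻⁸ × 1.79 × 9.12×10^9.
P = 907 W.

P ≈ 907 W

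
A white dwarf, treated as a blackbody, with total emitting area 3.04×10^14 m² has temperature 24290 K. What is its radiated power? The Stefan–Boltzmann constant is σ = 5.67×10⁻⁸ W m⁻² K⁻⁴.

P = σAT⁴ = 5.67×10⁻⁸ × 3.04×10^14 × (24290)⁴ = 5.67×10⁻⁸ × 3.04×10^14 × 3.48×10^17.
P = 6.00×10^24 W.

P ≈ 6.00×10^24 W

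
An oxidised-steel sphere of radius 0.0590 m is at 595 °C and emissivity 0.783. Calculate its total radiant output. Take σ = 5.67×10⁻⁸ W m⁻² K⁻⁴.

P ≈ 1100 W

A = 4πr² = 4π × (0.0590)² = 0.0437 m².
595 °C = 868 K.
P = εσAT⁴ = 0.783 × 5.67×10⁻⁸ × 0.0437 × (868)⁴ = 0.783 × 5.67×10⁻⁸ × 0.0437 × 5.68×10^11.
P = 1100 W.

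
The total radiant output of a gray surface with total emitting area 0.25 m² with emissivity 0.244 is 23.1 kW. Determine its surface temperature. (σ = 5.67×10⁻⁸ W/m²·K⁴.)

From P = εσAT⁴, T = (P / εσA)^(1/4) = (23100 / (0.244 × 5.67×10⁻⁸ × 0.250))^(1/4).
T = (6.68×10^12)^(1/4) = 1610 K.

T ≈ 1610 K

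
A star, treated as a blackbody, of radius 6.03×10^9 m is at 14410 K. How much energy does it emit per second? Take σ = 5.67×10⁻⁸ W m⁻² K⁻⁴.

A = 4πr² = 4π × (6.03×10^9)² = 4.57×10^20 m².
P = σAT⁴ = 5.67×10⁻⁸ × 4.57×10^20 × (14410)⁴ = 5.67×10⁻⁸ × 4.57×10^20 × 4.31×10^16.
P = 1.12×10^30 W.

P ≈ 1.12×10^30 W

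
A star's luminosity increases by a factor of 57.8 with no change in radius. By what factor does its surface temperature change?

P ∝ T⁴ ⇒ T ∝ P^(1/4), so T scales by (57.8)^(1/4) = 2.76.

factor ≈ 2.76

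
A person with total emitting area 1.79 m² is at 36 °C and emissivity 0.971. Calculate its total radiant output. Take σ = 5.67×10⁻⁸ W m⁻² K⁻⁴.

P ≈ 898 W

36 °C = 309 K.
P = εσAT⁴ = 0.971 × 5.67×10⁻⁸ × 1.79 × (309)⁴ = 0.971 × 5.67×10⁻⁸ × 1.79 × 9.12×10^9.
P = 898 W.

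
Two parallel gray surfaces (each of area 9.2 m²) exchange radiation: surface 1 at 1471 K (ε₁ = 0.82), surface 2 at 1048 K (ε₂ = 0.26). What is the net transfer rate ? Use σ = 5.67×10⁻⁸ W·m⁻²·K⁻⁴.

Q ≈ 4.46×10^5 W

For two large parallel gray plates, q = σ(T₁⁴ − T₂⁴) / (1/ε₁ + 1/ε₂ − 1).
1/ε₁ + 1/ε₂ − 1 = 1/0.82 + 1/0.26 − 1 = 4.066.
T₁⁴ − T₂⁴ = 4.68×10^12 − 1.21×10^12 = 3.48×10^12 K⁴.
q = 5.67×10⁻⁸ × 3.48×10^12 / 4.066 = 48500 W/m².
Q = q·A = 48500 × 9.2 = 4.46×10^5 W.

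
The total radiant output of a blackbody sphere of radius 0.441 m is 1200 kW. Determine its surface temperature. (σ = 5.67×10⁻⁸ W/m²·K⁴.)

A = 4πr² = 4π × (0.441)² = 2.44 m².
From P = σAT⁴, T = (P / σA)^(1/4) = (1.20×10^6 / (5.67×10⁻⁸ × 2.44))^(1/4).
T = (8.66×10^12)^(1/4) = 1720 K.

T ≈ 1720 K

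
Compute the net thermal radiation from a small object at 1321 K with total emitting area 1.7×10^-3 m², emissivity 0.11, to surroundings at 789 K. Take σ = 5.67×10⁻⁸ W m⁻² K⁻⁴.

Q ≈ 28.2 W

Q = εσA(T⁴ − T_s⁴). T⁴ − T_s⁴ = (1321)⁴ − (789)⁴ = 3.05×10^12 − 3.88×10^11 = 2.66×10^12 K⁴.
Q = 0.11 × 5.67×10⁻⁸ × 1.70×10^-3 × 2.66×10^12 = 28.2 W.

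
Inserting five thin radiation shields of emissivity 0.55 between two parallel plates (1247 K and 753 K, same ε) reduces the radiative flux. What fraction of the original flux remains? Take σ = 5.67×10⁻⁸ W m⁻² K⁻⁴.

ratio ≈ 0.167

With N identical shields there are N+1 = 6 gaps in series, each with the same radiative resistance, so the flux falls to 1/(N+1) of its unshielded value.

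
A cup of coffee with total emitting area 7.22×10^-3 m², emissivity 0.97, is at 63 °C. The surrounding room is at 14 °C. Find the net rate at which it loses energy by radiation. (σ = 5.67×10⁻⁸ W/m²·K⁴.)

Q ≈ 2.37 W

Convert: 63 °C = 336 K; 14 °C = 287 K.
Q = εσA(T⁴ − T_s⁴). T⁴ − T_s⁴ = (336)⁴ − (287)⁴ = 1.27×10^10 − 6.78×10^9 = 5.96×10^9 K⁴.
Q = 0.97 × 5.67×10⁻⁸ × 7.22×10^-3 × 5.96×10^9 = 2.37 W.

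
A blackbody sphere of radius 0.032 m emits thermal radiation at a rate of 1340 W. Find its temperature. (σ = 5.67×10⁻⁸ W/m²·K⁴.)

A = 4πr² = 4π × (0.032)² = 0.0129 m².
From P = σAT⁴, T = (P / σA)^(1/4) = (1340 / (5.67×10⁻⁸ × 0.0129))^(1/4).
T = (1.84×10^12)^(1/4) = 1160 K.

T ≈ 1160 K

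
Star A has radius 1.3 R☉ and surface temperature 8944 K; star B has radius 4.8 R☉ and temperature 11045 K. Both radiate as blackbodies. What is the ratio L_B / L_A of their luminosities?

L_B/L_A ≈ 31.7

L = 4πR²σT⁴ ∝ R²T⁴, so L_B/L_A = (4.8/1.3)² × (11045/8944)⁴ = 13.6 × 2.33 = 31.7.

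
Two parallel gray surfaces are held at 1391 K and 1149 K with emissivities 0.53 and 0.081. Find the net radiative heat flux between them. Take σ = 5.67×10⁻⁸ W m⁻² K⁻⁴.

q ≈ 8570 W/m²

For two large parallel gray plates, q = σ(T₁⁴ − T₂⁴) / (1/ε₁ + 1/ε₂ − 1).
1/ε₁ + 1/ε₂ − 1 = 1/0.53 + 1/0.081 − 1 = 13.23.
T₁⁴ − T₂⁴ = 3.74×10^12 − 1.74×10^12 = 2.00×10^12 K⁴.
q = 5.67×10⁻⁸ × 2.00×10^12 / 13.23 = 8570 W/m².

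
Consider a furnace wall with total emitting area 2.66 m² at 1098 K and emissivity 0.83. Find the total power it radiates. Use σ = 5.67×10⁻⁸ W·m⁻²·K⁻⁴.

P = εσAT⁴ = 0.83 × 5.67×10⁻⁸ × 2.66 × (1098)⁴ = 0.83 × 5.67×10⁻⁸ × 2.66 × 1.45×10^12.
P = 1.82×10^5 W.

P ≈ 1.82×10^5 W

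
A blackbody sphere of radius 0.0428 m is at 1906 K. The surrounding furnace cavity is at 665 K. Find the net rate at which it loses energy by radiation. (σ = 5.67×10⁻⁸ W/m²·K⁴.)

A = 4πr² = 4π × (0.0428)² = 0.0230 m².
Q = σA(T⁴ − T_s⁴). T⁴ − T_s⁴ = (1906)⁴ − (665)⁴ = 1.32×10^13 − 1.96×10^11 = 1.30×10^13 K⁴.
Q = 5.67×10⁻⁸ × 0.0230 × 1.30×10^13 = 17000 W.

Q ≈ 17000 W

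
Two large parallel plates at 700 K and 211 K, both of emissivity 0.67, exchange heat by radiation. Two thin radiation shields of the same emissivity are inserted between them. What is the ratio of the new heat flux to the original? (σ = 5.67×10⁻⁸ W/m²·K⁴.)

With N identical shields there are N+1 = 3 gaps in series, each with the same radiative resistance, so the flux falls to 1/(N+1) of its unshielded value.

ratio ≈ 0.333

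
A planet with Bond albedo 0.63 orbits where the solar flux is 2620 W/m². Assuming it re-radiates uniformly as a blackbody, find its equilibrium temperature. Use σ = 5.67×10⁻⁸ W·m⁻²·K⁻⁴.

Power absorbed = (1−a)S·πR²; power emitted = 4πR²σT⁴. Equating and cancelling πR²:
T = ((1−a)S / 4σ)^(1/4) = (969 / (4 × 5.67×10⁻⁸))^(1/4) = (4.27×10^9)^(1/4).
T = 256 K.

T ≈ 256 K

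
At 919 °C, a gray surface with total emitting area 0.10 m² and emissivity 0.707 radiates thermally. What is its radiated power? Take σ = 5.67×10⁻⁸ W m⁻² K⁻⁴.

P ≈ 8090 W

919 °C = 1192 K.
Stefan–Boltzmann: P = εσAT⁴ = 0.707 × 5.67×10⁻⁸ × 0.100 × (1192)⁴ = 0.707 × 5.67×10⁻⁸ × 0.100 × 2.02×10^12.
P = 8090 W.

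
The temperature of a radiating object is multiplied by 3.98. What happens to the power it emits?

P ∝ T⁴, so the power scales as (3.98)⁴ = 251.

factor ≈ 251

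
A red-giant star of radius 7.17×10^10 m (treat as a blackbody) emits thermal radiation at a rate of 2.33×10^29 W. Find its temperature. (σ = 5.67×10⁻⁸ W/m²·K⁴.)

A = 4πr² = 4π × (7.17×10^10)² = 6.46×10^22 m².
From P = σAT⁴, T = (P / σA)^(1/4) = (2.33×10^29 / (5.67×10⁻⁸ × 6.46×10^22))^(1/4).
T = (6.36×10^13)^(1/4) = 2820 K.

T ≈ 2820 K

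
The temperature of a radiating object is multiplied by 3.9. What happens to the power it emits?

factor ≈ 231

P ∝ T⁴, so the power scales as (3.9)⁴ = 231.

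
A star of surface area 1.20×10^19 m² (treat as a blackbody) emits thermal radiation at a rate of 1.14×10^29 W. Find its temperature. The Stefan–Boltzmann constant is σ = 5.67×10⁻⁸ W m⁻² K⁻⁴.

T ≈ 20200 K

From P = σAT⁴, T = (P / σA)^(1/4) = (1.14×10^29 / (5.67×10⁻⁸ × 1.20×10^19))^(1/4).
T = (1.68×10^17)^(1/4) = 20200 K.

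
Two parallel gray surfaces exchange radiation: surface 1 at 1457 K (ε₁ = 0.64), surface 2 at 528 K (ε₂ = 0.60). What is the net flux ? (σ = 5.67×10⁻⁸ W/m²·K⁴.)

For two large parallel gray plates, q = σ(T₁⁴ − T₂⁴) / (1/ε₁ + 1/ε₂ − 1).
1/ε₁ + 1/ε₂ − 1 = 1/0.64 + 1/0.60 − 1 = 2.229.
T₁⁴ − T₂⁴ = 4.51×10^12 − 7.77×10^10 = 4.43×10^12 K⁴.
q = 5.67×10⁻⁸ × 4.43×10^12 / 2.229 = 1.13×10^5 W/m².

q ≈ 1.13×10^5 W/m²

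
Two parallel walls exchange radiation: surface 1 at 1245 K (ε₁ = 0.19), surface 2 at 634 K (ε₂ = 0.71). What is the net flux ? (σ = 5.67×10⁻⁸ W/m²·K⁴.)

For two large parallel gray plates, q = σ(T₁⁴ − T₂⁴) / (1/ε₁ + 1/ε₂ − 1).
1/ε₁ + 1/ε₂ − 1 = 1/0.19 + 1/0.71 − 1 = 5.672.
T₁⁴ − T₂⁴ = 2.40×10^12 − 1.62×10^11 = 2.24×10^12 K⁴.
q = 5.67×10⁻⁸ × 2.24×10^12 / 5.672 = 22400 W/m².

q ≈ 22400 W/m²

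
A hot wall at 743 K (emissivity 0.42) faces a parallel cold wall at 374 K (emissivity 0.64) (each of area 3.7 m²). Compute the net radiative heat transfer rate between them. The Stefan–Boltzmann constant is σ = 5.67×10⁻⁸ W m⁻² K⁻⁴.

Q ≈ 20300 W

For two large parallel gray plates, q = σ(T₁⁴ − T₂⁴) / (1/ε₁ + 1/ε₂ − 1).
1/ε₁ + 1/ε₂ − 1 = 1/0.42 + 1/0.64 − 1 = 2.943.
T₁⁴ − T₂⁴ = 3.05×10^11 − 1.96×10^10 = 2.85×10^11 K⁴.
q = 5.67×10⁻⁸ × 2.85×10^11 / 2.943 = 5490 W/m².
Q = q·A = 5490 × 3.7 = 20300 W.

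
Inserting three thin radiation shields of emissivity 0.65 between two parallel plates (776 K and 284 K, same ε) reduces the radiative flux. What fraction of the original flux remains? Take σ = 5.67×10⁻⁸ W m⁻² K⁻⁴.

ratio ≈ 0.250

With N identical shields there are N+1 = 4 gaps in series, each with the same radiative resistance, so the flux falls to 1/(N+1) of its unshielded value.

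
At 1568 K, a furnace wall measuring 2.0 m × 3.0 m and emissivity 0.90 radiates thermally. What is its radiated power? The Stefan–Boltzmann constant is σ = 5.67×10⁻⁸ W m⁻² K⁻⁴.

A = 2.0 × 3.0 = 6.00 m².
P = εσAT⁴ = 0.90 × 5.67×10⁻⁸ × 6.00 × (1568)⁴ = 0.90 × 5.67×10⁻⁸ × 6.00 × 6.04×10^12.
P = 1.85×10^6 W.

P ≈ 1.85×10^6 W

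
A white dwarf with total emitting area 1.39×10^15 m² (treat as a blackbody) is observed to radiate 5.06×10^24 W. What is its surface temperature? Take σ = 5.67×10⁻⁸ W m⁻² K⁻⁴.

From P = σAT⁴, T = (P / σA)^(1/4) = (5.06×10^24 / (5.67×10⁻⁸ × 1.39×10^15))^(1/4).
T = (6.42×10^16)^(1/4) = 15900 K.

T ≈ 15900 K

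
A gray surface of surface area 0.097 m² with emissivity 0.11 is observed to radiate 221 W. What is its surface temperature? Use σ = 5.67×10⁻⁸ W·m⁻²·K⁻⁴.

T ≈ 777 K

From P = εσAT⁴, T = (P / εσA)^(1/4) = (221 / (0.11 × 5.67×10⁻⁸ × 0.0970))^(1/4).
T = (3.65×10^11)^(1/4) = 777 K.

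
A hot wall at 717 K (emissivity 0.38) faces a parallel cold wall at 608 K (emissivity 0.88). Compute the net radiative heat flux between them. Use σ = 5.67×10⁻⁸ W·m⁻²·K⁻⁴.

q ≈ 2610 W/m²

For two large parallel gray plates, q = σ(T₁⁴ − T₂⁴) / (1/ε₁ + 1/ε₂ − 1).
1/ε₁ + 1/ε₂ − 1 = 1/0.38 + 1/0.88 − 1 = 2.768.
T₁⁴ − T₂⁴ = 2.64×10^11 − 1.37×10^11 = 1.28×10^11 K⁴.
q = 5.67×10⁻⁸ × 1.28×10^11 / 2.768 = 2610 W/m².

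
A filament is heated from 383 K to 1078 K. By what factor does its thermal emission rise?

ratio ≈ 62.8

P ∝ T⁴, so the ratio is (1078/383)⁴ = (2.815)⁴ = 62.8.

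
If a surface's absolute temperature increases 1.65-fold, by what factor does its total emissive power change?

factor ≈ 7.41

P ∝ T⁴, so the power scales as (1.65)⁴ = 7.41.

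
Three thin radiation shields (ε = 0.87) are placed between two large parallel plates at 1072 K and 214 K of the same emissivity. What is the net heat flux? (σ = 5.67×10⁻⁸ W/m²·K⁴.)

Each of the 4 gaps contributes resistance (2/ε − 1) = 2/0.87 − 1 = 1.299; total = 5.195.
q = σ(T₁⁴ − T₂⁴) / 5.195 = 5.67×10⁻⁸ × 1.32×10^12 / 5.195 = 14400 W/m².

q ≈ 14400 W/m²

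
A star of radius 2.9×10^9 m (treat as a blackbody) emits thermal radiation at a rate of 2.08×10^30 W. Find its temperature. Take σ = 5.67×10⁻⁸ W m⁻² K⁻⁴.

T ≈ 24300 K

A = 4πr² = 4π × (2.9×10^9)² = 1.06×10^20 m².
From P = σAT⁴, T = (P / σA)^(1/4) = (2.08×10^30 / (5.67×10⁻⁸ × 1.06×10^20))^(1/4).
T = (3.47×10^17)^(1/4) = 24300 K.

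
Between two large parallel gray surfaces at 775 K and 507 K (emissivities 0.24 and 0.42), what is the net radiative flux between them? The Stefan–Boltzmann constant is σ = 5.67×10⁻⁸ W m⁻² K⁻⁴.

q ≈ 3010 W/m²

For two large parallel gray plates, q = σ(T₁⁴ − T₂⁴) / (1/ε₁ + 1/ε₂ − 1).
1/ε₁ + 1/ε₂ − 1 = 1/0.24 + 1/0.42 − 1 = 5.548.
T₁⁴ − T₂⁴ = 3.61×10^11 − 6.61×10^10 = 2.95×10^11 K⁴.
q = 5.67×10⁻⁸ × 2.95×10^11 / 5.548 = 3010 W/m².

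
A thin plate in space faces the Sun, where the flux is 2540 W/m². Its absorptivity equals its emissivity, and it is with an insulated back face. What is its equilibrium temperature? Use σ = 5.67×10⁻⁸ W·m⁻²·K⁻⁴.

T ≈ 460 K

Absorbed flux αS = emitted flux εσT⁴ (one radiating face); with α = ε, T = (S/σ)^(1/4).
T = (2540 / 5.67×10⁻⁸)^(1/4) = (4.48×10^10)^(1/4).
T = 460 K.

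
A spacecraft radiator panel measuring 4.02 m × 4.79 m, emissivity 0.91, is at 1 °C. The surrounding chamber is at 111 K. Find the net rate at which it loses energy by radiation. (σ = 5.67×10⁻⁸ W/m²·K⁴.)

Q ≈ 5450 W

A = 4.02 × 4.79 = 19.3 m².
Convert: 1 °C = 274 K.
Q = εσA(T⁴ − T_s⁴). T⁴ − T_s⁴ = (274)⁴ − (111)⁴ = 5.64×10^9 − 1.52×10^8 = 5.48×10^9 K⁴.
Q = 0.91 × 5.67×10⁻⁸ × 19.3 × 5.48×10^9 = 5450 W.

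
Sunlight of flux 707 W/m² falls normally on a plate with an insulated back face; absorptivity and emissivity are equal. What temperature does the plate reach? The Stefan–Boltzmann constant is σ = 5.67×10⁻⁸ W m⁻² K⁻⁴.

T ≈ 334 K

Absorbed flux αS = emitted flux εσT⁴ (one radiating face); with α = ε, T = (S/σ)^(1/4).
T = (707 / 5.67×10⁻⁸)^(1/4) = (1.25×10^10)^(1/4).
T = 334 K.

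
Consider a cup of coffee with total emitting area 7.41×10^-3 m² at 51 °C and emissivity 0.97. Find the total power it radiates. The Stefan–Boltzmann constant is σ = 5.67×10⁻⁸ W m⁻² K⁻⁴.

P ≈ 4.49 W

51 °C = 324 K.
P = εσAT⁴ = 0.97 × 5.67×10⁻⁸ × 7.41×10^-3 × (324)⁴ = 0.97 × 5.67×10⁻⁸ × 7.41×10^-3 × 1.10×10^10.
P = 4.49 W.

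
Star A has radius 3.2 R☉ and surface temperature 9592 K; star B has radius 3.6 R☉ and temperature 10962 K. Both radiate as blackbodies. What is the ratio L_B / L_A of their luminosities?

L = 4πR²σT⁴ ∝ R²T⁴, so L_B/L_A = (3.6/3.2)² × (10962/9592)⁴ = 1.27 × 1.71 = 2.16.

L_B/L_A ≈ 2.16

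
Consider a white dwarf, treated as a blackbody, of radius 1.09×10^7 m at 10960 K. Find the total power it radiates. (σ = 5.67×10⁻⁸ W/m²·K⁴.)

A = 4πr² = 4π × (1.09×10^7)² = 1.49×10^15 m².
P = σAT⁴ = 5.67×10⁻⁸ × 1.49×10^15 × (10960)⁴ = 5.67×10⁻⁸ × 1.49×10^15 × 1.44×10^16.
P = 1.22×10^24 W.

P ≈ 1.22×10^24 W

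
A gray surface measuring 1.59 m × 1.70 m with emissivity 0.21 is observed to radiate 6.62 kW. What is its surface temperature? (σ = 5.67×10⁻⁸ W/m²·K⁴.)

T ≈ 673 K

A = 1.59 × 1.70 = 2.70 m².
From P = εσAT⁴, T = (P / εσA)^(1/4) = (6620 / (0.21 × 5.67×10⁻⁸ × 2.70))^(1/4).
T = (2.06×10^11)^(1/4) = 673 K.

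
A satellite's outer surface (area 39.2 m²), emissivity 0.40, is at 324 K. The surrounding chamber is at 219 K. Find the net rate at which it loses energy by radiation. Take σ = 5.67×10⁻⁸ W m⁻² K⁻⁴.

Q ≈ 7750 W

Q = εσA(T⁴ − T_s⁴). T⁴ − T_s⁴ = (324)⁴ − (219)⁴ = 1.10×10^10 − 2.30×10^9 = 8.72×10^9 K⁴.
Q = 0.40 × 5.67×10⁻⁸ × 39.2 × 8.72×10^9 = 7750 W.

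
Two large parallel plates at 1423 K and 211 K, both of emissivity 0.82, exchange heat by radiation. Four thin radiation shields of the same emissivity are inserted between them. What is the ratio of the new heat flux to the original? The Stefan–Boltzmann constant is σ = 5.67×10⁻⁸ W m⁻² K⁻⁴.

With N identical shields there are N+1 = 5 gaps in series, each with the same radiative resistance, so the flux falls to 1/(N+1) of its unshielded value.

ratio ≈ 0.200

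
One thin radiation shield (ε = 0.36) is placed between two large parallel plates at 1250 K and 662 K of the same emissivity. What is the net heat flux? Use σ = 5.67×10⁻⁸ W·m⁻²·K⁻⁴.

Each of the 2 gaps contributes resistance (2/ε − 1) = 2/0.36 − 1 = 4.556; total = 9.111.
q = σ(T₁⁴ − T₂⁴) / 9.111 = 5.67×10⁻⁸ × 2.25×10^12 / 9.111 = 14000 W/m².

q ≈ 14000 W/m²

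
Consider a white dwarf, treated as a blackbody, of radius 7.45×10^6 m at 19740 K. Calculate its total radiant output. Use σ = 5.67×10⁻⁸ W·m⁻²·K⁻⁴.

A = 4πr² = 4π × (7.45×10^6)² = 6.97×10^14 m².
P = σAT⁴ = 5.67×10⁻⁸ × 6.97×10^14 × (19740)⁴ = 5.67×10⁻⁸ × 6.97×10^14 × 1.52×10^17.
P = 6.00×10^24 W.

P ≈ 6.00×10^24 W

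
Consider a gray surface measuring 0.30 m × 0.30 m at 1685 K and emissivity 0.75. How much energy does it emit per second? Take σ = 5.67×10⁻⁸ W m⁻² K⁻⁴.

A = 0.30 × 0.30 = 0.0900 m².
Stefan–Boltzmann: P = εσAT⁴ = 0.75 × 5.67×10⁻⁸ × 0.0900 × (1685)⁴ = 0.75 × 5.67×10⁻⁸ × 0.0900 × 8.06×10^12.
P = 30900 W.

P ≈ 30900 W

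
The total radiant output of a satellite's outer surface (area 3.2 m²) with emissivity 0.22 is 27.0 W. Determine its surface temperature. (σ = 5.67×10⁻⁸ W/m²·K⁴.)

From P = εσAT⁴, T = (P / εσA)^(1/4) = (27.0 / (0.22 × 5.67×10⁻⁸ × 3.20))^(1/4).
T = (6.76×10^8)^(1/4) = 161 K.

T ≈ 161 K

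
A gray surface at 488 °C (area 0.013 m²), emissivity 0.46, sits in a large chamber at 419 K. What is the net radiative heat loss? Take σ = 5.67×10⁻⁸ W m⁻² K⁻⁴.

Convert: 488 °C = 761 K.
Q = εσA(T⁴ − T_s⁴). T⁴ − T_s⁴ = (761)⁴ − (419)⁴ = 3.35×10^11 − 3.08×10^10 = 3.05×10^11 K⁴.
Q = 0.46 × 5.67×10⁻⁸ × 0.0130 × 3.05×10^11 = 103 W.

Q ≈ 103 W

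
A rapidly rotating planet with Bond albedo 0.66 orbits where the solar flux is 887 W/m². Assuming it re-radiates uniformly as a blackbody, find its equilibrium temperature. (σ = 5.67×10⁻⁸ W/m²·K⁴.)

Power absorbed = (1−a)S·πR²; power emitted = 4πR²σT⁴. Equating and cancelling πR²:
T = ((1−a)S / 4σ)^(1/4) = (302 / (4 × 5.67×10⁻⁸))^(1/4) = (1.33×10^9)^(1/4).
T = 191 K.

T ≈ 191 K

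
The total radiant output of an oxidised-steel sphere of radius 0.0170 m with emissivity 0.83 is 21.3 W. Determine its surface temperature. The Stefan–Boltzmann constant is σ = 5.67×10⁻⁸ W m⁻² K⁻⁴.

A = 4πr² = 4π × (0.0170)² = 3.63×10^-3 m².
From P = εσAT⁴, T = (P / εσA)^(1/4) = (21.3 / (0.83 × 5.67×10⁻⁸ × 3.63×10^-3))^(1/4).
T = (1.25×10^11)^(1/4) = 594 K.

T ≈ 594 K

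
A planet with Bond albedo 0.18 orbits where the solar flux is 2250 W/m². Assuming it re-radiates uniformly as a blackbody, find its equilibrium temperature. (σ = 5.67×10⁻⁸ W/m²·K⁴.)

T ≈ 300 K

Power absorbed = (1−a)S·πR²; power emitted = 4πR²σT⁴. Equating and cancelling πR²:
T = ((1−a)S / 4σ)^(1/4) = (1850 / (4 × 5.67×10⁻⁸))^(1/4) = (8.13×10^9)^(1/4).
T = 300 K.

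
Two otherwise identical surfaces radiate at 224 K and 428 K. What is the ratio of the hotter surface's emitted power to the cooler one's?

P ∝ T⁴, so the ratio is (428/224)⁴ = (1.911)⁴ = 13.3.

ratio ≈ 13.3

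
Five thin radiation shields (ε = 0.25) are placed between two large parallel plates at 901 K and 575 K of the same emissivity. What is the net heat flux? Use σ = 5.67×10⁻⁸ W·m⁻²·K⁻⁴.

q ≈ 742 W/m²

Each of the 6 gaps contributes resistance (2/ε − 1) = 2/0.25 − 1 = 7.000; total = 42.00.
q = σ(T₁⁴ − T₂⁴) / 42.00 = 5.67×10⁻⁸ × 5.50×10^11 / 42.00 = 742 W/m².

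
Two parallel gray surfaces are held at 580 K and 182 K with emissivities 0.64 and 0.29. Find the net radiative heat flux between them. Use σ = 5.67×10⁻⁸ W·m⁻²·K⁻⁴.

For two large parallel gray plates, q = σ(T₁⁴ − T₂⁴) / (1/ε₁ + 1/ε₂ − 1).
1/ε₁ + 1/ε₂ − 1 = 1/0.64 + 1/0.29 − 1 = 4.011.
T₁⁴ − T₂⁴ = 1.13×10^11 − 1.10×10^9 = 1.12×10^11 K⁴.
q = 5.67×10⁻⁸ × 1.12×10^11 / 4.011 = 1580 W/m².

q ≈ 1580 W/m²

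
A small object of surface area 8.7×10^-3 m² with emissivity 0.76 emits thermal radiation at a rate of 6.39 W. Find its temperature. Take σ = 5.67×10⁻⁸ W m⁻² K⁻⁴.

From P = εσAT⁴, T = (P / εσA)^(1/4) = (6.39 / (0.76 × 5.67×10⁻⁸ × 8.70×10^-3))^(1/4).
T = (1.70×10^10)^(1/4) = 361 K.

T ≈ 361 K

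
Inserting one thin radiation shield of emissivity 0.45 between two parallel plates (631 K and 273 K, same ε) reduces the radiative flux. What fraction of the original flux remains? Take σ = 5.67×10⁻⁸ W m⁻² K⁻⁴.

With N identical shields there are N+1 = 2 gaps in series, each with the same radiative resistance, so the flux falls to 1/(N+1) of its unshielded value.

ratio ≈ 0.500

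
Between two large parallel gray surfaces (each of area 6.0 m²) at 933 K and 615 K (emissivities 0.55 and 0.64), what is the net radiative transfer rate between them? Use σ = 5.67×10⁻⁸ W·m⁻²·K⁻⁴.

Q ≈ 87800 W

For two large parallel gray plates, q = σ(T₁⁴ − T₂⁴) / (1/ε₁ + 1/ε₂ − 1).
1/ε₁ + 1/ε₂ − 1 = 1/0.55 + 1/0.64 − 1 = 2.381.
T₁⁴ − T₂⁴ = 7.58×10^11 − 1.43×10^11 = 6.15×10^11 K⁴.
q = 5.67×10⁻⁸ × 6.15×10^11 / 2.381 = 14600 W/m².
Q = q·A = 14600 × 6.0 = 87800 W.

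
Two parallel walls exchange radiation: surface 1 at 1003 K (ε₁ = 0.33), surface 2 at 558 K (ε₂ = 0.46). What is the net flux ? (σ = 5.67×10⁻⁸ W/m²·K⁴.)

q ≈ 12300 W/m²

For two large parallel gray plates, q = σ(T₁⁴ − T₂⁴) / (1/ε₁ + 1/ε₂ − 1).
1/ε₁ + 1/ε₂ − 1 = 1/0.33 + 1/0.46 − 1 = 4.204.
T₁⁴ − T₂⁴ = 1.01×10^12 − 9.69×10^10 = 9.15×10^11 K⁴.
q = 5.67×10⁻⁸ × 9.15×10^11 / 4.204 = 12300 W/m².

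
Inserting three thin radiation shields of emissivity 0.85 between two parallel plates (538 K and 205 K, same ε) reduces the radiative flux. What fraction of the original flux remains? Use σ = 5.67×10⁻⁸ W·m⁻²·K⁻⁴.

ratio ≈ 0.250

With N identical shields there are N+1 = 4 gaps in series, each with the same radiative resistance, so the flux falls to 1/(N+1) of its unshielded value.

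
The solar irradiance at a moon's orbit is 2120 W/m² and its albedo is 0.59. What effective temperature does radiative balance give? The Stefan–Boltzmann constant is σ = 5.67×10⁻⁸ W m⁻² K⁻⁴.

T ≈ 249 K

Power absorbed = (1−a)S·πR²; power emitted = 4πR²σT⁴. Equating and cancelling πR²:
T = ((1−a)S / 4σ)^(1/4) = (869 / (4 × 5.67×10⁻⁸))^(1/4) = (3.83×10^9)^(1/4).
T = 249 K.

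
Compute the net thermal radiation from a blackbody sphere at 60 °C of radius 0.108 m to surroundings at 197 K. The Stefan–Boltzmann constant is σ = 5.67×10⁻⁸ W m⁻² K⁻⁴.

Q ≈ 89.7 W

A = 4πr² = 4π × (0.108)² = 0.147 m².
Convert: 60 °C = 333 K.
Q = σA(T⁴ − T_s⁴). T⁴ − T_s⁴ = (333)⁴ − (197)⁴ = 1.23×10^10 − 1.51×10^9 = 1.08×10^10 K⁴.
Q = 5.67×10⁻⁸ × 0.147 × 1.08×10^10 = 89.7 W.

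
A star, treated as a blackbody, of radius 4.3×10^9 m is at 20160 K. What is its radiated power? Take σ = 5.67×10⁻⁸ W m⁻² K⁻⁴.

A = 4πr² = 4π × (4.3×10^9)² = 2.32×10^20 m².
P = σAT⁴ = 5.67×10⁻⁸ × 2.32×10^20 × (20160)⁴ = 5.67×10⁻⁸ × 2.32×10^20 × 1.65×10^17.
P = 2.18×10^30 W.

P ≈ 2.18×10^30 W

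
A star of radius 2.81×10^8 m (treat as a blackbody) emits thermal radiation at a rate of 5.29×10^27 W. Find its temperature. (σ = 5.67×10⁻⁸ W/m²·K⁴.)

A = 4πr² = 4π × (2.81×10^8)² = 9.92×10^17 m².
From P = σAT⁴, T = (P / σA)^(1/4) = (5.29×10^27 / (5.67×10⁻⁸ × 9.92×10^17))^(1/4).
T = (9.40×10^16)^(1/4) = 17500 K.

T ≈ 17500 K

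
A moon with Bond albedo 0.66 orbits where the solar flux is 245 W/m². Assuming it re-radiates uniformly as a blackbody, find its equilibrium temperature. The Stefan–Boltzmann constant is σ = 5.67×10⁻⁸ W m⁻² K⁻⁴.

T ≈ 138 K

Power absorbed = (1−a)S·πR²; power emitted = 4πR²σT⁴. Equating and cancelling πR²:
T = ((1−a)S / 4σ)^(1/4) = (83.3 / (4 × 5.67×10⁻⁸))^(1/4) = (3.67×10^8)^(1/4).
T = 138 K.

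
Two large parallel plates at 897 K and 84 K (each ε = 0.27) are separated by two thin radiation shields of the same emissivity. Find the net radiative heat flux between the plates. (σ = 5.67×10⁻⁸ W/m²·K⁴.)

q ≈ 1910 W/m²

Each of the 3 gaps contributes resistance (2/ε − 1) = 2/0.27 − 1 = 6.407; total = 19.22.
q = σ(T₁⁴ − T₂⁴) / 19.22 = 5.67×10⁻⁸ × 6.47×10^11 / 19.22 = 1910 W/m².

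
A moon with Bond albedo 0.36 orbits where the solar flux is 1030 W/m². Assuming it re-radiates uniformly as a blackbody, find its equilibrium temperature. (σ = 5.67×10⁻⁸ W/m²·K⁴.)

Power absorbed = (1−a)S·πR²; power emitted = 4πR²σT⁴. Equating and cancelling πR²:
T = ((1−a)S / 4σ)^(1/4) = (659 / (4 × 5.67×10⁻⁸))^(1/4) = (2.91×10^9)^(1/4).
T = 232 K.

T ≈ 232 K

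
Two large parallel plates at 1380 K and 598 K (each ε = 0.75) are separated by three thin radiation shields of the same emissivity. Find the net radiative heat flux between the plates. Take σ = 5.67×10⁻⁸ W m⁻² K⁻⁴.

Each of the 4 gaps contributes resistance (2/ε − 1) = 2/0.75 − 1 = 1.667; total = 6.667.
q = σ(T₁⁴ − T₂⁴) / 6.667 = 5.67×10⁻⁸ × 3.50×10^12 / 6.667 = 29800 W/m².

q ≈ 29800 W/m²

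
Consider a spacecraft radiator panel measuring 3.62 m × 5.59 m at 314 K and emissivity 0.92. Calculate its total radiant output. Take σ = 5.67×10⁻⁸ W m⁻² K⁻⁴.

P ≈ 10300 W

A = 3.62 × 5.59 = 20.2 m².
P = εσAT⁴ = 0.92 × 5.67×10⁻⁸ × 20.2 × (314)⁴ = 0.92 × 5.67×10⁻⁸ × 20.2 × 9.72×10^9.
P = 10300 W.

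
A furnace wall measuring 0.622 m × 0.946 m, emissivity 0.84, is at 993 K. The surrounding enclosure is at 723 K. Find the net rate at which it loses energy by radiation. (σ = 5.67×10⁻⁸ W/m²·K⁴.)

Q ≈ 19600 W

A = 0.622 × 0.946 = 0.588 m².
Q = εσA(T⁴ − T_s⁴). T⁴ − T_s⁴ = (993)⁴ − (723)⁴ = 9.72×10^11 − 2.73×10^11 = 6.99×10^11 K⁴.
Q = 0.84 × 5.67×10⁻⁸ × 0.588 × 6.99×10^11 = 19600 W.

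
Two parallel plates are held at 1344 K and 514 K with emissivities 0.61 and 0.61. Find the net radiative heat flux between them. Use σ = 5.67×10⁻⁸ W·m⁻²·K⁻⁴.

For two large parallel gray plates, q = σ(T₁⁴ − T₂⁴) / (1/ε₁ + 1/ε₂ − 1).
1/ε₁ + 1/ε₂ − 1 = 1/0.61 + 1/0.61 − 1 = 2.279.
T₁⁴ − T₂⁴ = 3.26×10^12 − 6.98×10^10 = 3.19×10^12 K⁴.
q = 5.67×10⁻⁸ × 3.19×10^12 / 2.279 = 79500 W/m².

q ≈ 79500 W/m²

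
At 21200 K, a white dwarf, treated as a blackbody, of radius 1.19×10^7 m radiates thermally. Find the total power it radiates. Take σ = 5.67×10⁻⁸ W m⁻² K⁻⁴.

P ≈ 2.04×10^25 W

A = 4πr² = 4π × (1.19×10^7)² = 1.78×10^15 m².
P = σAT⁴ = 5.67×10⁻⁸ × 1.78×10^15 × (21200)⁴ = 5.67×10⁻⁸ × 1.78×10^15 × 2.02×10^17.
P = 2.04×10^25 W.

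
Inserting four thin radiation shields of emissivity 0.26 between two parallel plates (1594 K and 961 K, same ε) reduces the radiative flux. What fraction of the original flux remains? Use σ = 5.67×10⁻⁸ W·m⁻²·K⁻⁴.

With N identical shields there are N+1 = 5 gaps in series, each with the same radiative resistance, so the flux falls to 1/(N+1) of its unshielded value.

ratio ≈ 0.200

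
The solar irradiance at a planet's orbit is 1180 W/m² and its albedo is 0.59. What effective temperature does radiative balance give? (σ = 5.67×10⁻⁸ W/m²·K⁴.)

Power absorbed = (1−a)S·πR²; power emitted = 4πR²σT⁴. Equating and cancelling πR²:
T = ((1−a)S / 4σ)^(1/4) = (484 / (4 × 5.67×10⁻⁸))^(1/4) = (2.13×10^9)^(1/4).
T = 215 K.

T ≈ 215 K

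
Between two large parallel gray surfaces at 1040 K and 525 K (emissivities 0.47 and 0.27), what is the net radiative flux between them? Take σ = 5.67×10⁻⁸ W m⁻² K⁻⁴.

q ≈ 12800 W/m²

For two large parallel gray plates, q = σ(T₁⁴ − T₂⁴) / (1/ε₁ + 1/ε₂ − 1).
1/ε₁ + 1/ε₂ − 1 = 1/0.47 + 1/0.27 − 1 = 4.831.
T₁⁴ − T₂⁴ = 1.17×10^12 − 7.60×10^10 = 1.09×10^12 K⁴.
q = 5.67×10⁻⁸ × 1.09×10^12 / 4.831 = 12800 W/m².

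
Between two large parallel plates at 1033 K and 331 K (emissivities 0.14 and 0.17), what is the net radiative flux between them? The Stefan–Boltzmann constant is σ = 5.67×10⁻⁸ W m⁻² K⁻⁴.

For two large parallel gray plates, q = σ(T₁⁴ − T₂⁴) / (1/ε₁ + 1/ε₂ − 1).
1/ε₁ + 1/ε₂ − 1 = 1/0.14 + 1/0.17 − 1 = 12.03.
T₁⁴ − T₂⁴ = 1.14×10^12 − 1.20×10^10 = 1.13×10^12 K⁴.
q = 5.67×10⁻⁸ × 1.13×10^12 / 12.03 = 5310 W/m².

q ≈ 5310 W/m²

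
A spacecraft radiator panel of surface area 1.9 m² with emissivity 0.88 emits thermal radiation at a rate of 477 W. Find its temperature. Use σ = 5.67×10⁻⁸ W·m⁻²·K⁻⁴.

From P = εσAT⁴, T = (P / εσA)^(1/4) = (477 / (0.88 × 5.67×10⁻⁸ × 1.90))^(1/4).
T = (5.03×10^9)^(1/4) = 266 K.

T ≈ 266 K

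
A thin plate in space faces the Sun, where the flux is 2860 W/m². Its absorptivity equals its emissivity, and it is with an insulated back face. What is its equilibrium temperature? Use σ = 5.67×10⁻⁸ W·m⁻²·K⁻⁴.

T ≈ 474 K

Absorbed flux αS = emitted flux εσT⁴ (one radiating face); with α = ε, T = (S/σ)^(1/4).
T = (2860 / 5.67×10⁻⁸)^(1/4) = (5.04×10^10)^(1/4).
T = 474 K.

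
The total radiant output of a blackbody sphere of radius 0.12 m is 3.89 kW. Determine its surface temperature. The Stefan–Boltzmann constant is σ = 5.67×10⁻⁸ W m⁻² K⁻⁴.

T ≈ 785 K

A = 4πr² = 4π × (0.12)² = 0.181 m².
From P = σAT⁴, T = (P / σA)^(1/4) = (3890 / (5.67×10⁻⁸ × 0.181))^(1/4).
T = (3.79×10^11)^(1/4) = 785 K.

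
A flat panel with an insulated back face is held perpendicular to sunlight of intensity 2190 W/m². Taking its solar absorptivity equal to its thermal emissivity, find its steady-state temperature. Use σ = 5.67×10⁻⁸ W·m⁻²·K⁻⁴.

T ≈ 443 K

Absorbed flux αS = emitted flux εσT⁴ (one radiating face); with α = ε, T = (S/σ)^(1/4).
T = (2190 / 5.67×10⁻⁸)^(1/4) = (3.86×10^10)^(1/4).
T = 443 K.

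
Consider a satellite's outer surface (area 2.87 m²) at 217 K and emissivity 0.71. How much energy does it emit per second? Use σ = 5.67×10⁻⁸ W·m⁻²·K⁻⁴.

P ≈ 256 W

P = εσAT⁴ = 0.71 × 5.67×10⁻⁸ × 2.87 × (217)⁴ = 0.71 × 5.67×10⁻⁸ × 2.87 × 2.22×10^9.
P = 256 W.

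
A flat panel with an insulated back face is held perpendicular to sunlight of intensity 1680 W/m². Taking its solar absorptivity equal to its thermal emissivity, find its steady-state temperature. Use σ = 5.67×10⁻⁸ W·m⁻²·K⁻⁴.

Absorbed flux αS = emitted flux εσT⁴ (one radiating face); with α = ε, T = (S/σ)^(1/4).
T = (1680 / 5.67×10⁻⁸)^(1/4) = (2.96×10^10)^(1/4).
T = 415 K.

T ≈ 415 K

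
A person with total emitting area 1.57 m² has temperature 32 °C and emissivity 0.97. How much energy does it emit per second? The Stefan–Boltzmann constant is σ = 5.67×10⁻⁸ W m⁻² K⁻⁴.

32 °C = 305 K.
P = εσAT⁴ = 0.97 × 5.67×10⁻⁸ × 1.57 × (305)⁴ = 0.97 × 5.67×10⁻⁸ × 1.57 × 8.65×10^9.
P = 747 W.

P ≈ 747 W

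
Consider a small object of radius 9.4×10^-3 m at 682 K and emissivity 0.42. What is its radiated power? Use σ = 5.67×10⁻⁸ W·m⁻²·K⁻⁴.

P ≈ 5.72 W

A = 4πr² = 4π × (9.4×10^-3)² = 1.11×10^-3 m².
P = εσAT⁴ = 0.42 × 5.67×10⁻⁸ × 1.11×10^-3 × (682)⁴ = 0.42 × 5.67×10⁻⁸ × 1.11×10^-3 × 2.16×10^11.
P = 5.72 W.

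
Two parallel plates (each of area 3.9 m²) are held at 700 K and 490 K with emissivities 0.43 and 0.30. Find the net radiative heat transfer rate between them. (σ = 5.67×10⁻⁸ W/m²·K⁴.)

Q ≈ 8660 W

For two large parallel gray plates, q = σ(T₁⁴ − T₂⁴) / (1/ε₁ + 1/ε₂ − 1).
1/ε₁ + 1/ε₂ − 1 = 1/0.43 + 1/0.30 − 1 = 4.659.
T₁⁴ − T₂⁴ = 2.40×10^11 − 5.76×10^10 = 1.82×10^11 K⁴.
q = 5.67×10⁻⁸ × 1.82×10^11 / 4.659 = 2220 W/m².
Q = q·A = 2220 × 3.9 = 8660 W.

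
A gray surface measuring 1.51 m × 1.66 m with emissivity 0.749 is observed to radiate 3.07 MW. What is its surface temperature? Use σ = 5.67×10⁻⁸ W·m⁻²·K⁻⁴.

T ≈ 2320 K

A = 1.51 × 1.66 = 2.51 m².
From P = εσAT⁴, T = (P / εσA)^(1/4) = (3.07×10^6 / (0.749 × 5.67×10⁻⁸ × 2.51))^(1/4).
T = (2.88×10^13)^(1/4) = 2320 K.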